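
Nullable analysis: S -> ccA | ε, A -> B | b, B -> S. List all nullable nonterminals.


A nonterminal is nullable iff some alternative derives ε (directly, or every symbol in it is nullable)
Nullable: {A, B, S}


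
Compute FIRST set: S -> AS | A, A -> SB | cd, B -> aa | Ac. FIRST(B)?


Per alternative of B: FIRST(aa) = {a}; FIRST(Ac) = {c}
FIRST(B) = {a, c}


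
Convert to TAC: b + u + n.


Break into single-operator statements:
t1 = b + u
t2 = t1 + n


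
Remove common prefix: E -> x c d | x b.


Common prefix: 'x'
Factored: E -> x E', E' -> c d | b


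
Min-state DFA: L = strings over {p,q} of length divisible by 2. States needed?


Track length mod 2: states 0..1, accept at 0
Minimal DFA: 2 states


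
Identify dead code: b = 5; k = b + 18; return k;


b is read by k's definition; k is returned
No dead code


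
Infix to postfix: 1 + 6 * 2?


* has higher precedence, evaluate 6*2 first
Postfix: 1 6 2 * +


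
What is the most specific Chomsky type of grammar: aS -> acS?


LHS has context (more than one symbol) and |LHS| ≤ |RHS|
Classification: Type 1 (Context-Sensitive)


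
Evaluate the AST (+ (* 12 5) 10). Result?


Evaluate inner: (* 12 5) = 60
Evaluate root: (+ 60 10) = 70
Result: 70


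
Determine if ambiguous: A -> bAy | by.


balanced b^n…y^n: each string has a unique parse
Unambiguous


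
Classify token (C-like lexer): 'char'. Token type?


Pattern: reserved word
Type: KEYWORD


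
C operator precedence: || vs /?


'/' is multiplicative (level 10); '||' is logical OR (level 1)
Higher level binds tighter
'/' has higher precedence than '||'


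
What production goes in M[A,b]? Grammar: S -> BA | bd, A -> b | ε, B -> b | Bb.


For [A, b]: 'b' ∈ FIRST(b)
Entry: A -> b


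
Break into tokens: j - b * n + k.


Scan left to right, longest-match per lexeme
Tokens: ID(j), OP(-), ID(b), OP(*), ID(n), OP(+), ID(k)


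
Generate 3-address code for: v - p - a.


Break into single-operator statements:
t1 = v - p
t2 = t1 - a


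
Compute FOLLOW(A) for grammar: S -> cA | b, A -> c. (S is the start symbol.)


$ ∈ FOLLOW(S). For each A -> αBβ: add FIRST(β)\{ε} to FOLLOW(B); if β nullable, add FOLLOW(A).
FOLLOW(A) = {$}


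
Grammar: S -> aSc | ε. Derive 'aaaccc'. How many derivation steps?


Derivation: S => aSc => aaScc => aaaSccc => aaaccc
Steps: 4


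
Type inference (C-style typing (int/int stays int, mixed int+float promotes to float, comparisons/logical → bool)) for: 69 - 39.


Operand types: int - int
Rule: mixed int/float promotes to float; int/int stays int
Result type: int


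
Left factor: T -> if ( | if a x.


Common prefix: 'if'
Factored: T -> if T', T' -> ( | a x


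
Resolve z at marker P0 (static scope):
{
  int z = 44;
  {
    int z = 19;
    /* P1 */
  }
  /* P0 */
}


z declared in the same block as P0
z = 44


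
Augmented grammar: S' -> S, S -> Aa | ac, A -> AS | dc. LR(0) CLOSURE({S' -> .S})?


Start: S' -> .S
For each item with dot before a nonterminal B, add B -> .γ for every B-production
Closure: [S' -> .S, S -> .Aa, S -> .ac, A -> .AS, A -> .dc]


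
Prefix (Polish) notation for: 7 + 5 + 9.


left-to-right (same/higher precedence on left): tree is (+ (+ 7 5) 9)
Prefix: + + 7 5 9


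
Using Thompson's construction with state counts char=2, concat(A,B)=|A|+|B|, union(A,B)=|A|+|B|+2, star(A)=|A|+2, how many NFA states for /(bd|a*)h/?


Syntax tree has 4 char leaf(s), 1 union(s), 1 star(s)
chars contribute 4×2 = 8; each union adds +2; each star adds +2
Total: 8 + 2 + 2 = 12 states


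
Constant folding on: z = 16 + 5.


16 + 5 = 21 at compile time
Optimized: z = 21


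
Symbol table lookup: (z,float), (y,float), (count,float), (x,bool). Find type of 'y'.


Lookup 'y' → type float


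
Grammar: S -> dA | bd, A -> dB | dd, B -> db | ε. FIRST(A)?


Per alternative of A: FIRST(dB) = {d}; FIRST(dd) = {d}
FIRST(A) = {d}


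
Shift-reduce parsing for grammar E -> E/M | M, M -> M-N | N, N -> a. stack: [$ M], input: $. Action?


lookahead ∉ {-} so M won't extend; reduce E -> M
Action: reduce (E -> M)


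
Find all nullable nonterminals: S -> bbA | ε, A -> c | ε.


A nonterminal is nullable iff some alternative derives ε (directly, or every symbol in it is nullable)
Nullable: {A, S}


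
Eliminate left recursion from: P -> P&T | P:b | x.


Left-recursive alternatives: P&T, P:b; non-recursive: x
Introduce P': P -> xP', P' -> &TP' | :bP' | ε


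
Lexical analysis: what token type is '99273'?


Pattern: digits only
Type: INTEGER_LITERAL


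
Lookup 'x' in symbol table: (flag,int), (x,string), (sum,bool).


Lookup 'x' → type string


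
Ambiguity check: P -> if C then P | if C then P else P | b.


dangling else: 'if C then if C then b else b' parses two ways
Ambiguous


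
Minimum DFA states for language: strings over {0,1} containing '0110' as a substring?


KMP-style automaton: 4 progress states + 1 absorbing accept = 5
Minimal DFA: 5 states


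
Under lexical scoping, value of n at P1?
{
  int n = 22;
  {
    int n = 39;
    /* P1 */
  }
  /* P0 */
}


n declared in the same block as P1
n = 39


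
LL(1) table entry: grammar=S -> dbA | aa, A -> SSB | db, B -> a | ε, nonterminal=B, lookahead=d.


For [B, d]: ε is nullable and 'd' ∈ FOLLOW(B)
Entry: B -> ε


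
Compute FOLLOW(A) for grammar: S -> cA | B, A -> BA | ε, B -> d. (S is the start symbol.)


$ ∈ FOLLOW(S). For each A -> αBβ: add FIRST(β)\{ε} to FOLLOW(B); if β nullable, add FOLLOW(A).
FOLLOW(A) = {$}


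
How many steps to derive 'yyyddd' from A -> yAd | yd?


Derivation: A => yAd => yyAdd => yyyddd
Steps: 3


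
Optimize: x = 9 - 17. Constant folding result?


9 - 17 = -8 at compile time
Optimized: x = -8


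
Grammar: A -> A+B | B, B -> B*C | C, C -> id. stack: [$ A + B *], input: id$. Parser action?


no handle; shift 'id'
Action: shift


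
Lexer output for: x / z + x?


Scan left to right, longest-match per lexeme
Tokens: ID(x), OP(/), ID(z), OP(+), ID(x)


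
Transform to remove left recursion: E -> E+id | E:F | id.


Left-recursive alternatives: E+id, E:F; non-recursive: id
Introduce E': E -> idE', E' -> +idE' | :FE' | ε


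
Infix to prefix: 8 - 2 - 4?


left-to-right (same/higher precedence on left): tree is (- (- 8 2) 4)
Prefix: - - 8 2 4


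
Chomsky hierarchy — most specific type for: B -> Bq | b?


Left-linear: every RHS is a terminal or one nonterminal followed by a terminal
Classification: Type 3 (Regular)


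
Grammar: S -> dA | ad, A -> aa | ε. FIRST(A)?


Per alternative of A: FIRST(aa) = {a}; FIRST(ε) = {ε}
FIRST(A) = {a, ε}


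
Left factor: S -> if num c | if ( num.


Common prefix: 'if'
Factored: S -> if S', S' -> num c | ( num


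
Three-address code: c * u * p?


Break into single-operator statements:
t1 = c * u
t2 = t1 * p


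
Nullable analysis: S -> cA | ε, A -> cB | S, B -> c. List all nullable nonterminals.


A nonterminal is nullable iff some alternative derives ε (directly, or every symbol in it is nullable)
Nullable: {A, S}


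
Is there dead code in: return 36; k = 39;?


statement follows a return and is unreachable
Dead: 'k = 39'


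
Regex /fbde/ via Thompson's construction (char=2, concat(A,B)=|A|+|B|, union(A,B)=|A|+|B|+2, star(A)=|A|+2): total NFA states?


Syntax tree has 4 char leaf(s), 0 union(s), 0 star(s)
chars contribute 4×2 = 8; each union adds +2; each star adds +2
Total: 8 + 0 + 0 = 8 states


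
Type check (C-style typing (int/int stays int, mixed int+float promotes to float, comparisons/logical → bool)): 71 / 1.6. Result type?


Operand types: int / float
Rule: mixed int/float promotes to float; int/int stays int
Result type: float


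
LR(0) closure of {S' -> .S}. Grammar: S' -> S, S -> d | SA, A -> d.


Start: S' -> .S
For each item with dot before a nonterminal B, add B -> .γ for every B-production
Closure: [S' -> .S, S -> .d, S -> .SA]


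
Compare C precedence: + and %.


'%' is multiplicative (level 10); '+' is additive (level 9)
Higher level binds tighter
'%' has higher precedence than '+'


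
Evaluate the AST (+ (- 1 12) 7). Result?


Evaluate inner: (- 1 12) = -11
Evaluate root: (+ -11 7) = -4
Result: -4


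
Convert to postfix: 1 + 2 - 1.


Left to right (same or higher precedence on left)
Postfix: 1 2 + 1 -


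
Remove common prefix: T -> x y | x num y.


Common prefix: 'x'
Factored: T -> x T', T' -> y | num y


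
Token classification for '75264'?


Pattern: digits only
Type: INTEGER_LITERAL


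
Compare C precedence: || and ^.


'^' is bitwise XOR (level 4); '||' is logical OR (level 1)
Higher level binds tighter
'^' has higher precedence than '||'


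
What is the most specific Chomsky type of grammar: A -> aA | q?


Right-linear: every RHS is a terminal or a terminal followed by one nonterminal
Classification: Type 3 (Regular)


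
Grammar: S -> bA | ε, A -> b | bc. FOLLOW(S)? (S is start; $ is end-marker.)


$ ∈ FOLLOW(S). For each A -> αBβ: add FIRST(β)\{ε} to FOLLOW(B); if β nullable, add FOLLOW(A).
FOLLOW(S) = {$}


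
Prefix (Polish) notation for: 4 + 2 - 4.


left-to-right (same/higher precedence on left): tree is (- (+ 4 2) 4)
Prefix: - + 4 2 4


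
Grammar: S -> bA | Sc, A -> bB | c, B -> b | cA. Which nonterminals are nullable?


A nonterminal is nullable iff some alternative derives ε (directly, or every symbol in it is nullable)
Nullable: {}


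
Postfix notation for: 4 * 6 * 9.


Left to right (same or higher precedence on left)
Postfix: 4 6 * 9 *


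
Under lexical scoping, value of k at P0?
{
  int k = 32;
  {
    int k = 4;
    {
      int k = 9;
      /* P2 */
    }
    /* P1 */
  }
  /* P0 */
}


k declared in the same block as P0
k = 32


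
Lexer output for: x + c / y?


Scan left to right, longest-match per lexeme
Tokens: ID(x), OP(+), ID(c), OP(/), ID(y)


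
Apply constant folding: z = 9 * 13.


9 * 13 = 117 at compile time
Optimized: z = 117


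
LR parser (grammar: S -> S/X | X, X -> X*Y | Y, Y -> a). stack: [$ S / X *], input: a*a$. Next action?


no handle; shift 'a'
Action: shift


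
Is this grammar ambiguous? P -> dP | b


right-linear, alternatives start with distinct terminals 'd' vs 'b': unique leftmost derivation
Unambiguous


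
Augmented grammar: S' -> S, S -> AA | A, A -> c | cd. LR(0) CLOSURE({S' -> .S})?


Start: S' -> .S
For each item with dot before a nonterminal B, add B -> .γ for every B-production
Closure: [S' -> .S, S -> .AA, S -> .A, A -> .c, A -> .cd]


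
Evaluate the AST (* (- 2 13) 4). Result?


Evaluate inner: (- 2 13) = -11
Evaluate root: (* -11 4) = -44
Result: -44


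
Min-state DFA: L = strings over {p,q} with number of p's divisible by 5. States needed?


Track (count of p) mod 5: states 0..4, accept at 0
Minimal DFA: 5 states


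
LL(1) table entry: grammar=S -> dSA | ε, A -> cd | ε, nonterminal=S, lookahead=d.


For [S, d]: 'd' ∈ FIRST(dSA)
Entry: S -> dSA


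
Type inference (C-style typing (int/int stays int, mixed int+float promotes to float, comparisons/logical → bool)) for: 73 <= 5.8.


Operand types: int <= float
Rule: comparison yields bool
Result type: bool


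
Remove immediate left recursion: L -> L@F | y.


Left-recursive alternatives: L@F; non-recursive: y
Introduce L': L -> yL', L' -> @FL' | ε


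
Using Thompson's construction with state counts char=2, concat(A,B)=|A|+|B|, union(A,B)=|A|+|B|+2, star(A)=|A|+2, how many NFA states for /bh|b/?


Syntax tree has 3 char leaf(s), 1 union(s), 0 star(s)
chars contribute 3×2 = 6; each union adds +2; each star adds +2
Total: 6 + 2 + 0 = 8 states


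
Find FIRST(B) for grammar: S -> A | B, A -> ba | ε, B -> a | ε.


Per alternative of B: FIRST(a) = {a}; FIRST(ε) = {ε}
FIRST(B) = {a, ε}


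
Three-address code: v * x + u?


Break into single-operator statements:
t1 = v * x
t2 = t1 + u


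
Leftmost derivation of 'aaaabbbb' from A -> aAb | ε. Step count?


Derivation: A => aAb => aaAbb => aaaAbbb => aaaaAbbbb => aaaabbbb
Steps: 5


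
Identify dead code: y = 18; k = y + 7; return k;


y is read by k's definition; k is returned
No dead code


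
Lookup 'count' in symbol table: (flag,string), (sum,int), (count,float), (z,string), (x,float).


Lookup 'count' → type float


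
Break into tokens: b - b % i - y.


Scan left to right, longest-match per lexeme
Tokens: ID(b), OP(-), ID(b), OP(%), ID(i), OP(-), ID(y)


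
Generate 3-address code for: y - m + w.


Break into single-operator statements:
t1 = y - m
t2 = t1 + w


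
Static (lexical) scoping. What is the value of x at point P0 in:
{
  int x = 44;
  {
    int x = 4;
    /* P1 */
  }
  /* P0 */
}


x declared in the same block as P0
x = 44


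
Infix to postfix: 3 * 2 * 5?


Left to right (same or higher precedence on left)
Postfix: 3 2 * 5 *


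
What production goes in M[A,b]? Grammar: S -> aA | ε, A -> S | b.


For [A, b]: 'b' ∈ FIRST(b)
Entry: A -> b


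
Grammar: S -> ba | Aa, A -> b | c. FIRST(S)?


Per alternative of S: FIRST(ba) = {b}; FIRST(Aa) = {b, c}
FIRST(S) = {b, c}


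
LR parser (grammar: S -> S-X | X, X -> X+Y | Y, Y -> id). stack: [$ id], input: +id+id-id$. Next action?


'id' on top is the handle for Y -> id
Action: reduce (Y -> id)


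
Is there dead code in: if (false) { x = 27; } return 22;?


condition is constant false, so the whole block is unreachable
Dead: 'if (false) { x = 27; }'


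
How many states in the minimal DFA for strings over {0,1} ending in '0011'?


Track the longest suffix of input matching a prefix of '0011': 5 classes (prefixes of length 0..4)
Minimal DFA: 5 states


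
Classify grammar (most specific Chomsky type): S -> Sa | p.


Left-linear: every RHS is a terminal or one nonterminal followed by a terminal
Classification: Type 3 (Regular)


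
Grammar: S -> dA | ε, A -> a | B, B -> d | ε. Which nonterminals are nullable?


A nonterminal is nullable iff some alternative derives ε (directly, or every symbol in it is nullable)
Nullable: {A, B, S}


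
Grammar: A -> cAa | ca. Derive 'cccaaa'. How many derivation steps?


Derivation: A => cAa => ccAaa => cccaaa
Steps: 3


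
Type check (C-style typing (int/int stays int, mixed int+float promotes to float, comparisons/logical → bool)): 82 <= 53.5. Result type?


Operand types: int <= float
Rule: comparison yields bool
Result type: bool


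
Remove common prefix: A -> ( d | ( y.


Common prefix: '('
Factored: A -> ( A', A' -> d | y


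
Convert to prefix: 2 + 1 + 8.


left-to-right (same/higher precedence on left): tree is (+ (+ 2 1) 8)
Prefix: + + 2 1 8


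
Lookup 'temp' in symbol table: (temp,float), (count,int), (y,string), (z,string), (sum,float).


Lookup 'temp' → type float


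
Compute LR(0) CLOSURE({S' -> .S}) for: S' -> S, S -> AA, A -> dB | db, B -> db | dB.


Start: S' -> .S
For each item with dot before a nonterminal B, add B -> .γ for every B-production
Closure: [S' -> .S, S -> .AA, A -> .dB, A -> .db]


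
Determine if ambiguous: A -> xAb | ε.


balanced x^n…b^n: each string has a unique parse
Unambiguous


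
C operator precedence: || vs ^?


'^' is bitwise XOR (level 4); '||' is logical OR (level 1)
Higher level binds tighter
'^' has higher precedence than '||'


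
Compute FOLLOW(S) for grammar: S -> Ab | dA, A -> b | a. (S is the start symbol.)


$ ∈ FOLLOW(S). For each A -> αBβ: add FIRST(β)\{ε} to FOLLOW(B); if β nullable, add FOLLOW(A).
FOLLOW(S) = {$}


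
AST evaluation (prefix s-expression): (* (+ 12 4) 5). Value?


Evaluate inner: (+ 12 4) = 16
Evaluate root: (* 16 5) = 80
Result: 80


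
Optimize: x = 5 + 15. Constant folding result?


5 + 15 = 20 at compile time
Optimized: x = 20


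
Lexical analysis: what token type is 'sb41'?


Pattern: letter/underscore followed by alphanumerics, not a keyword
Type: IDENTIFIER


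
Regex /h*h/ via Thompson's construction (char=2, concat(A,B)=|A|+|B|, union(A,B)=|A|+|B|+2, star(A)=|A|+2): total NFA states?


Syntax tree has 2 char leaf(s), 0 union(s), 1 star(s)
chars contribute 2×2 = 4; each union adds +2; each star adds +2
Total: 4 + 0 + 2 = 6 states


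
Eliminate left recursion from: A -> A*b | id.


Left-recursive alternatives: A*b; non-recursive: id
Introduce A': A -> idA', A' -> *bA' | ε


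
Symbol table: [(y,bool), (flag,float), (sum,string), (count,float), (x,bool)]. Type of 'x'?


Lookup 'x' → type bool


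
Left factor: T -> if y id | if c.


Common prefix: 'if'
Factored: T -> if T', T' -> y id | c


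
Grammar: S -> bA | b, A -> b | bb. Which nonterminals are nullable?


A nonterminal is nullable iff some alternative derives ε (directly, or every symbol in it is nullable)
Nullable: {}


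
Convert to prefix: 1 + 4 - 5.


left-to-right (same/higher precedence on left): tree is (- (+ 1 4) 5)
Prefix: - + 1 4 5


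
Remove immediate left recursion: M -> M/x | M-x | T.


Left-recursive alternatives: M/x, M-x; non-recursive: T
Introduce M': M -> TM', M' -> /xM' | -xM' | ε


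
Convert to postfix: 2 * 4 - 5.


Left to right (same or higher precedence on left)
Postfix: 2 4 * 5 -


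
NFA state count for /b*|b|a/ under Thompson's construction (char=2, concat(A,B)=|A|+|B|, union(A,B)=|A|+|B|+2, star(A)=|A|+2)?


Syntax tree has 3 char leaf(s), 2 union(s), 1 star(s)
chars contribute 3×2 = 6; each union adds +2; each star adds +2
Total: 6 + 4 + 2 = 12 states


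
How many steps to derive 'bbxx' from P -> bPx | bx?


Derivation: P => bPx => bbxx
Steps: 2


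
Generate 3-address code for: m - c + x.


Break into single-operator statements:
t1 = m - c
t2 = t1 + x


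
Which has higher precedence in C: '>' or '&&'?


'>' is relational (level 7); '&&' is logical AND (level 2)
Higher level binds tighter
'>' has higher precedence than '&&'


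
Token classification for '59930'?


Pattern: digits only
Type: INTEGER_LITERAL


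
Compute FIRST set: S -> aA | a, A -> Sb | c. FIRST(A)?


Per alternative of A: FIRST(Sb) = {a}; FIRST(c) = {c}
FIRST(A) = {a, c}


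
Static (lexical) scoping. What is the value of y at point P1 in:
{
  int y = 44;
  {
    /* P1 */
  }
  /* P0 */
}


P1's block does not declare y; resolves to the enclosing declaration at depth 0
y = 44


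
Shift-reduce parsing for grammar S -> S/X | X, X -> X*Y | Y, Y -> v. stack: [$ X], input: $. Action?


lookahead ∉ {*} so X won't extend; reduce S -> X
Action: reduce (S -> X)


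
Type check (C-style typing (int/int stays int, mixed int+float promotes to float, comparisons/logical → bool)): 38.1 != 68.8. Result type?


Operand types: float != float
Rule: comparison yields bool
Result type: bool


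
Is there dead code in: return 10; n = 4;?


statement follows a return and is unreachable
Dead: 'n = 4'


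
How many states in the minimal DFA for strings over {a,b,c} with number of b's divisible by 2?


Track (count of b) mod 2: states 0..1, accept at 0
Minimal DFA: 2 states


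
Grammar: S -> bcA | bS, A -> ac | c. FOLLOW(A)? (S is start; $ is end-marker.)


$ ∈ FOLLOW(S). For each A -> αBβ: add FIRST(β)\{ε} to FOLLOW(B); if β nullable, add FOLLOW(A).
FOLLOW(A) = {$}


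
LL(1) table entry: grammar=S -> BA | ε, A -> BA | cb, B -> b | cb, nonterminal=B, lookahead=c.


For [B, c]: 'c' ∈ FIRST(cb)
Entry: B -> cb


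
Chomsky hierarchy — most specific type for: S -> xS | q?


Right-linear: every RHS is a terminal or a terminal followed by one nonterminal
Classification: Type 3 (Regular)


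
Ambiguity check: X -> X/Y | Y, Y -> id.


precedence layered via separate nonterminal Y: deterministic
Unambiguous


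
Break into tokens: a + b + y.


Scan left to right, longest-match per lexeme
Tokens: ID(a), OP(+), ID(b), OP(+), ID(y)


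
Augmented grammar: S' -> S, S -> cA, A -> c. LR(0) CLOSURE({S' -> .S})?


Start: S' -> .S
For each item with dot before a nonterminal B, add B -> .γ for every B-production
Closure: [S' -> .S, S -> .cA]


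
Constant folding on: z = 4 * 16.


4 * 16 = 64 at compile time
Optimized: z = 64


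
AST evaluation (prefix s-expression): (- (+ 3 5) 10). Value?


Evaluate inner: (+ 3 5) = 8
Evaluate root: (- 8 10) = -2
Result: -2


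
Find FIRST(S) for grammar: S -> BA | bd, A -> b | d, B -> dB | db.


Per alternative of S: FIRST(BA) = {d}; FIRST(bd) = {b}
FIRST(S) = {b, d}


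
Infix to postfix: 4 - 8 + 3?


Left to right (same or higher precedence on left)
Postfix: 4 8 - 3 +


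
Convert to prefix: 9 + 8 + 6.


left-to-right (same/higher precedence on left): tree is (+ (+ 9 8) 6)
Prefix: + + 9 8 6


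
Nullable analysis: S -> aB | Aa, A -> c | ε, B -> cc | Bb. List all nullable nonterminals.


A nonterminal is nullable iff some alternative derives ε (directly, or every symbol in it is nullable)
Nullable: {A}


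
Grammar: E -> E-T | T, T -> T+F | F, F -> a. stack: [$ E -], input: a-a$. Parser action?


no handle ('E-' is not any RHS); shift 'a'
Action: shift


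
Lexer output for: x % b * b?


Scan left to right, longest-match per lexeme
Tokens: ID(x), OP(%), ID(b), OP(*), ID(b)


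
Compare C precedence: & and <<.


'<<' is shift (level 8); '&' is bitwise AND (level 5)
Higher level binds tighter
'<<' has higher precedence than '&'


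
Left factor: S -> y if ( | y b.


Common prefix: 'y'
Factored: S -> y S', S' -> if ( | b


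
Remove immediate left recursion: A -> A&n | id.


Left-recursive alternatives: A&n; non-recursive: id
Introduce A': A -> idA', A' -> &nA' | ε


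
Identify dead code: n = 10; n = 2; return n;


first assignment to n is overwritten before any read
Dead: 'n = 10'


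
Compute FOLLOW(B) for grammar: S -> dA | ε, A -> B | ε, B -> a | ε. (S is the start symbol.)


$ ∈ FOLLOW(S). For each A -> αBβ: add FIRST(β)\{ε} to FOLLOW(B); if β nullable, add FOLLOW(A).
FOLLOW(B) = {$}


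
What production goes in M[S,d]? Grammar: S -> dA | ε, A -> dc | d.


For [S, d]: 'd' ∈ FIRST(dA)
Entry: S -> dA


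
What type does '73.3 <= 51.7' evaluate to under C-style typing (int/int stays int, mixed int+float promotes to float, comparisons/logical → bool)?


Operand types: float <= float
Rule: comparison yields bool
Result type: bool


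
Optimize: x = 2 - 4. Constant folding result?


2 - 4 = -2 at compile time
Optimized: x = -2


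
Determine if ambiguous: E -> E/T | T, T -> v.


precedence layered via separate nonterminal T: deterministic
Unambiguous


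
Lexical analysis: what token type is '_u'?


Pattern: letter/underscore followed by alphanumerics, not a keyword
Type: IDENTIFIER


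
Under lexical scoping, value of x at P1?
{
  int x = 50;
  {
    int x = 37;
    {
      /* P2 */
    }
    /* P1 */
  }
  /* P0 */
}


x declared in the same block as P1
x = 37


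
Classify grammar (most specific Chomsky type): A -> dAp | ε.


Single nonterminal LHS, but d^n p^n is not regular
Classification: Type 2 (Context-Free)


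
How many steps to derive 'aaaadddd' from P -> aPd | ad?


Derivation: P => aPd => aaPdd => aaaPddd => aaaadddd
Steps: 4


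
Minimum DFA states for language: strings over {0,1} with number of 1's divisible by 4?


Track (count of 1) mod 4: states 0..3, accept at 0
Minimal DFA: 4 states


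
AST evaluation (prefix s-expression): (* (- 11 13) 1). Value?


Evaluate inner: (- 11 13) = -2
Evaluate root: (* -2 1) = -2
Result: -2


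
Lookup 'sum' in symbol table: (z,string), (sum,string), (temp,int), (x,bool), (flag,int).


Lookup 'sum' → type string


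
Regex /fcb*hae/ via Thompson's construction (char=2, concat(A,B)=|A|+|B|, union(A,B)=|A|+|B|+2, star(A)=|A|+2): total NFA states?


Syntax tree has 6 char leaf(s), 0 union(s), 1 star(s)
chars contribute 6×2 = 12; each union adds +2; each star adds +2
Total: 12 + 0 + 2 = 14 states


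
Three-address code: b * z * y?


Break into single-operator statements:
t1 = b * z
t2 = t1 * y


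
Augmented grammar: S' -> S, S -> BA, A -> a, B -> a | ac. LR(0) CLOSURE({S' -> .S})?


Start: S' -> .S
For each item with dot before a nonterminal B, add B -> .γ for every B-production
Closure: [S' -> .S, S -> .BA, B -> .a, B -> .ac]


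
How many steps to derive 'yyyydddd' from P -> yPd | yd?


Derivation: P => yPd => yyPdd => yyyPddd => yyyydddd
Steps: 4


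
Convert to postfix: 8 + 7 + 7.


Left to right (same or higher precedence on left)
Postfix: 8 7 + 7 +


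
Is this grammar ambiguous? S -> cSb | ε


balanced c^n…b^n: each string has a unique parse
Unambiguous


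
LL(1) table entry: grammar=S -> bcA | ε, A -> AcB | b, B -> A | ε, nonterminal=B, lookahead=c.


For [B, c]: ε is nullable and 'c' ∈ FOLLOW(B)
Entry: B -> ε


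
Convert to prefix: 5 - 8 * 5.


'*' binds tighter: tree is (- 5 (* 8 5))
Prefix: - 5 * 8 5


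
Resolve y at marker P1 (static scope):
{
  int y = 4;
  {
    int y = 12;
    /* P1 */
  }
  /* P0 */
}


y declared in the same block as P1
y = 12


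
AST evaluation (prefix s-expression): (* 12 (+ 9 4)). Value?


Evaluate inner: (+ 9 4) = 13
Evaluate root: (* 12 13) = 156
Result: 156


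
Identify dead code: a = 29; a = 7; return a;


first assignment to a is overwritten before any read
Dead: 'a = 29'


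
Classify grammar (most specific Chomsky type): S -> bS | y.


Right-linear: every RHS is a terminal or a terminal followed by one nonterminal
Classification: Type 3 (Regular)


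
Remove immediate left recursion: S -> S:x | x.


Left-recursive alternatives: S:x; non-recursive: x
Introduce S': S -> xS', S' -> :xS' | ε


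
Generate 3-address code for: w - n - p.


Break into single-operator statements:
t1 = w - n
t2 = t1 - p


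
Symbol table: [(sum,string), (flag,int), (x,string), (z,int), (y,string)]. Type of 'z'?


Lookup 'z' → type int


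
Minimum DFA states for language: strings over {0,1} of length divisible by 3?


Track length mod 3: states 0..2, accept at 0
Minimal DFA: 3 states


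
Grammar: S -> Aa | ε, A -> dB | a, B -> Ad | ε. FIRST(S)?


Per alternative of S: FIRST(Aa) = {a, d}; FIRST(ε) = {ε}
FIRST(S) = {a, d, ε}


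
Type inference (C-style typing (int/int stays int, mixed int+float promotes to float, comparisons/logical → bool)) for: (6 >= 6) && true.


Operand types: bool && bool
Rule: logical operators take bool operands and yield bool
Result type: bool


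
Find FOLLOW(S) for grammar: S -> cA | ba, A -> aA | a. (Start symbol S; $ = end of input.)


$ ∈ FOLLOW(S). For each A -> αBβ: add FIRST(β)\{ε} to FOLLOW(B); if β nullable, add FOLLOW(A).
FOLLOW(S) = {$}


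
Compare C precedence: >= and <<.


'<<' is shift (level 8); '>=' is relational (level 7)
Higher level binds tighter
'<<' has higher precedence than '>='


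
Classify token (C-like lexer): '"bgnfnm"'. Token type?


Pattern: double-quoted sequence
Type: STRING_LITERAL


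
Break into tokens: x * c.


Scan left to right, longest-match per lexeme
Tokens: ID(x), OP(*), ID(c)


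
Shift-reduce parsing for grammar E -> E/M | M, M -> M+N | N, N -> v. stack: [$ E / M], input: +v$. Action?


'+' can extend M; shift to build M -> M+N
Action: shift


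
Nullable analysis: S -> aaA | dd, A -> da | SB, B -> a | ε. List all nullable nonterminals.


A nonterminal is nullable iff some alternative derives ε (directly, or every symbol in it is nullable)
Nullable: {B}


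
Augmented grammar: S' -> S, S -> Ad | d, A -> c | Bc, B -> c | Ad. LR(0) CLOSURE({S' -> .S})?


Start: S' -> .S
For each item with dot before a nonterminal B, add B -> .γ for every B-production
Closure: [S' -> .S, S -> .Ad, S -> .d, A -> .c, A -> .Bc, B -> .c, B -> .Ad]


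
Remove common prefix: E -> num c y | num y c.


Common prefix: 'num'
Factored: E -> num E', E' -> c y | y c


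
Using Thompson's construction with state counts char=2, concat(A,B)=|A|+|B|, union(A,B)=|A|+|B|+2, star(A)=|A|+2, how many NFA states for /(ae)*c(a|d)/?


Syntax tree has 5 char leaf(s), 1 union(s), 1 star(s)
chars contribute 5×2 = 10; each union adds +2; each star adds +2
Total: 10 + 2 + 2 = 14 states


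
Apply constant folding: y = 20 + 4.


20 + 4 = 24 at compile time
Optimized: y = 24


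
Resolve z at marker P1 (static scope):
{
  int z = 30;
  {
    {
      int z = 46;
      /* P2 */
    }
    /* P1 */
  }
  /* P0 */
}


P1's block does not declare z; resolves to the enclosing declaration at depth 0
z = 30


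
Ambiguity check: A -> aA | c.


right-linear, alternatives start with distinct terminals 'a' vs 'c': unique leftmost derivation
Unambiguous


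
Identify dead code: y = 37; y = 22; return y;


first assignment to y is overwritten before any read
Dead: 'y = 37'


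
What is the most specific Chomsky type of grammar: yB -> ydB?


LHS has context (more than one symbol) and |LHS| ≤ |RHS|
Classification: Type 1 (Context-Sensitive)


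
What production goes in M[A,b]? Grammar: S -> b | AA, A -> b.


For [A, b]: 'b' ∈ FIRST(b)
Entry: A -> b


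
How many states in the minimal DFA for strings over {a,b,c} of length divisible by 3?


Track length mod 3: states 0..2, accept at 0
Minimal DFA: 3 states


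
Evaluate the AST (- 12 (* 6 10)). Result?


Evaluate inner: (* 6 10) = 60
Evaluate root: (- 12 60) = -48
Result: -48


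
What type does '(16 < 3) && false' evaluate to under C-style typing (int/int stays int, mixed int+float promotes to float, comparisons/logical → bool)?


Operand types: bool && bool
Rule: logical operators take bool operands and yield bool
Result type: bool


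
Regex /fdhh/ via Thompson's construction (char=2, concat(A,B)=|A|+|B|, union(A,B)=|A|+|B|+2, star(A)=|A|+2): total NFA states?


Syntax tree has 4 char leaf(s), 0 union(s), 0 star(s)
chars contribute 4×2 = 8; each union adds +2; each star adds +2
Total: 8 + 0 + 0 = 8 states


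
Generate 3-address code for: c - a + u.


Break into single-operator statements:
t1 = c - a
t2 = t1 + u


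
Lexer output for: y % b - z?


Scan left to right, longest-match per lexeme
Tokens: ID(y), OP(%), ID(b), OP(-), ID(z)


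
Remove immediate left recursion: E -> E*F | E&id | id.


Left-recursive alternatives: E*F, E&id; non-recursive: id
Introduce E': E -> idE', E' -> *FE' | &idE' | ε


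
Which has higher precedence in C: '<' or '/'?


'/' is multiplicative (level 10); '<' is relational (level 7)
Higher level binds tighter
'/' has higher precedence than '<'


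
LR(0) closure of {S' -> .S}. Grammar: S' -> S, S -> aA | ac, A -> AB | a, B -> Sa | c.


Start: S' -> .S
For each item with dot before a nonterminal B, add B -> .γ for every B-production
Closure: [S' -> .S, S -> .aA, S -> .ac]


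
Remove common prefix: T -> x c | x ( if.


Common prefix: 'x'
Factored: T -> x T', T' -> c | ( if


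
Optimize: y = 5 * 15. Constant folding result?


5 * 15 = 75 at compile time
Optimized: y = 75


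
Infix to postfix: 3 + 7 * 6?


* has higher precedence, evaluate 7*6 first
Postfix: 3 7 6 * +


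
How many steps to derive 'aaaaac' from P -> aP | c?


Derivation: P => aP => aaP => aaaP => aaaaP => aaaaaP => aaaaac
Steps: 6


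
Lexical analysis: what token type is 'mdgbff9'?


Pattern: letter/underscore followed by alphanumerics, not a keyword
Type: IDENTIFIER


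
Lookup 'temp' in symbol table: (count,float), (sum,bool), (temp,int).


Lookup 'temp' → type int


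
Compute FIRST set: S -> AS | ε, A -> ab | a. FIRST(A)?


Per alternative of A: FIRST(ab) = {a}; FIRST(a) = {a}
FIRST(A) = {a}


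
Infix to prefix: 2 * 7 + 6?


left-to-right (same/higher precedence on left): tree is (+ (* 2 7) 6)
Prefix: + * 2 7 6


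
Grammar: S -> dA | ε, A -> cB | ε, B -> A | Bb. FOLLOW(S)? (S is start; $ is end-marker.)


$ ∈ FOLLOW(S). For each A -> αBβ: add FIRST(β)\{ε} to FOLLOW(B); if β nullable, add FOLLOW(A).
FOLLOW(S) = {$}


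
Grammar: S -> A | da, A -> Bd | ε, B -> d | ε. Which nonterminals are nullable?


A nonterminal is nullable iff some alternative derives ε (directly, or every symbol in it is nullable)
Nullable: {A, B, S}


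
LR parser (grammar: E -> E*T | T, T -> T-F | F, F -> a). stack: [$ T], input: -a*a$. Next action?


shift '-' to continue T -> T-F
Action: shift


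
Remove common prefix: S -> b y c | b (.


Common prefix: 'b'
Factored: S -> b S', S' -> y c | (


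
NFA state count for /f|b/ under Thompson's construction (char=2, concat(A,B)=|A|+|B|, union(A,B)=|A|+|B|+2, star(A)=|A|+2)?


Syntax tree has 2 char leaf(s), 1 union(s), 0 star(s)
chars contribute 2×2 = 4; each union adds +2; each star adds +2
Total: 4 + 2 + 0 = 6 states


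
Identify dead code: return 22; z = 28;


statement follows a return and is unreachable
Dead: 'z = 28'


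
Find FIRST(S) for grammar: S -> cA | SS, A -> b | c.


Per alternative of S: FIRST(cA) = {c}; FIRST(SS) = {c}
FIRST(S) = {c}


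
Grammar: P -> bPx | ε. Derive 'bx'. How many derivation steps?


Derivation: P => bPx => bx
Steps: 2


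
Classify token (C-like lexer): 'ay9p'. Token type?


Pattern: letter/underscore followed by alphanumerics, not a keyword
Type: IDENTIFIER


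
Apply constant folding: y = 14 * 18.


14 * 18 = 252 at compile time
Optimized: y = 252


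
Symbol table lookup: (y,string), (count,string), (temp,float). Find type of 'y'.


Lookup 'y' → type string


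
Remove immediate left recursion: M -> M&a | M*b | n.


Left-recursive alternatives: M&a, M*b; non-recursive: n
Introduce M': M -> nM', M' -> &aM' | *bM' | ε


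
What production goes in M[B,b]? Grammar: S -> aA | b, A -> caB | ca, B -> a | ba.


For [B, b]: 'b' ∈ FIRST(ba)
Entry: B -> ba


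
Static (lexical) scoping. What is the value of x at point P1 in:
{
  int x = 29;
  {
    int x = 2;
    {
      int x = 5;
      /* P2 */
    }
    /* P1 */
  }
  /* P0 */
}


x declared in the same block as P1
x = 2


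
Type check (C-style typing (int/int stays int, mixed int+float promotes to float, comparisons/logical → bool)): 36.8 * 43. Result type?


Operand types: float * int
Rule: mixed int/float promotes to float; int/int stays int
Result type: float


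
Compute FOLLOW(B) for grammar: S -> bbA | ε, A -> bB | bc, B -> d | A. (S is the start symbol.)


$ ∈ FOLLOW(S). For each A -> αBβ: add FIRST(β)\{ε} to FOLLOW(B); if β nullable, add FOLLOW(A).
FOLLOW(B) = {$}


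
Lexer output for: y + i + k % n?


Scan left to right, longest-match per lexeme
Tokens: ID(y), OP(+), ID(i), OP(+), ID(k), OP(%), ID(n)


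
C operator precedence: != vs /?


'/' is multiplicative (level 10); '!=' is equality (level 6)
Higher level binds tighter
'/' has higher precedence than '!='


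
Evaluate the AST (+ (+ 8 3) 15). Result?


Evaluate inner: (+ 8 3) = 11
Evaluate root: (+ 11 15) = 26
Result: 26


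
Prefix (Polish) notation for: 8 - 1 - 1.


left-to-right (same/higher precedence on left): tree is (- (- 8 1) 1)
Prefix: - - 8 1 1


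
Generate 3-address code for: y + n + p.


Break into single-operator statements:
t1 = y + n
t2 = t1 + p


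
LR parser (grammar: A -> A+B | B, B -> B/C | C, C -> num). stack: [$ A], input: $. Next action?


start symbol A on stack, input exhausted
Action: accept


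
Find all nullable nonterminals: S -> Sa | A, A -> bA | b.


A nonterminal is nullable iff some alternative derives ε (directly, or every symbol in it is nullable)
Nullable: {}


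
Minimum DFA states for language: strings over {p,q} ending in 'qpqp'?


Track the longest suffix of input matching a prefix of 'qpqp': 5 classes (prefixes of length 0..4)
Minimal DFA: 5 states


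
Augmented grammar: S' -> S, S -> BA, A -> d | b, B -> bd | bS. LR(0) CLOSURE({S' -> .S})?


Start: S' -> .S
For each item with dot before a nonterminal B, add B -> .γ for every B-production
Closure: [S' -> .S, S -> .BA, B -> .bd, B -> .bS]


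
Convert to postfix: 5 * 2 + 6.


Left to right (same or higher precedence on left)
Postfix: 5 2 * 6 +


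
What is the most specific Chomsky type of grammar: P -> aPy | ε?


Single nonterminal LHS, but a^n y^n is not regular
Classification: Type 2 (Context-Free)


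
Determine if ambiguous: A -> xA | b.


right-linear, alternatives start with distinct terminals 'x' vs 'b': unique leftmost derivation
Unambiguous


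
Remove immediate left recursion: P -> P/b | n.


Left-recursive alternatives: P/b; non-recursive: n
Introduce P': P -> nP', P' -> /bP' | ε


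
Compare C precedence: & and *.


'*' is multiplicative (level 10); '&' is bitwise AND (level 5)
Higher level binds tighter
'*' has higher precedence than '&'


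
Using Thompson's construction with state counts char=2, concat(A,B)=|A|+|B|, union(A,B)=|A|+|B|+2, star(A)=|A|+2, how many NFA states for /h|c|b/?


Syntax tree has 3 char leaf(s), 2 union(s), 0 star(s)
chars contribute 3×2 = 6; each union adds +2; each star adds +2
Total: 6 + 4 + 0 = 10 states


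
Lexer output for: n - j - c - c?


Scan left to right, longest-match per lexeme
Tokens: ID(n), OP(-), ID(j), OP(-), ID(c), OP(-), ID(c)


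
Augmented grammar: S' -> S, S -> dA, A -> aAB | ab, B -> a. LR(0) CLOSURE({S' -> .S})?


Start: S' -> .S
For each item with dot before a nonterminal B, add B -> .γ for every B-production
Closure: [S' -> .S, S -> .dA]


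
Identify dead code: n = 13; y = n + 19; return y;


n is read by y's definition; y is returned
No dead code


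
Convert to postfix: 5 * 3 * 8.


Left to right (same or higher precedence on left)
Postfix: 5 3 * 8 *


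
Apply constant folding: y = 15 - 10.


15 - 10 = 5 at compile time
Optimized: y = 5


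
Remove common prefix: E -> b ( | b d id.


Common prefix: 'b'
Factored: E -> b E', E' -> ( | d id


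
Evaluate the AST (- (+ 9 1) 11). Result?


Evaluate inner: (+ 9 1) = 10
Evaluate root: (- 10 11) = -1
Result: -1


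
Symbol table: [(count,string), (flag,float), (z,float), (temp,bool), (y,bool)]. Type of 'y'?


Lookup 'y' → type bool


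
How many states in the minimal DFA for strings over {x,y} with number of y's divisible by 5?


Track (count of y) mod 5: states 0..4, accept at 0
Minimal DFA: 5 states


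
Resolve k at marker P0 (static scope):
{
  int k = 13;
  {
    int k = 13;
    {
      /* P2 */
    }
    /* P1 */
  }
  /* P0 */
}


k declared in the same block as P0
k = 13


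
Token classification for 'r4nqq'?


Pattern: letter/underscore followed by alphanumerics, not a keyword
Type: IDENTIFIER


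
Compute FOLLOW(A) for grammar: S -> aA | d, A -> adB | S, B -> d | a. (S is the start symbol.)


$ ∈ FOLLOW(S). For each A -> αBβ: add FIRST(β)\{ε} to FOLLOW(B); if β nullable, add FOLLOW(A).
FOLLOW(A) = {$}


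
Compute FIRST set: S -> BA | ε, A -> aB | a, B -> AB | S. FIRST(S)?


Per alternative of S: FIRST(BA) = {a}; FIRST(ε) = {ε}
FIRST(S) = {a, ε}
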